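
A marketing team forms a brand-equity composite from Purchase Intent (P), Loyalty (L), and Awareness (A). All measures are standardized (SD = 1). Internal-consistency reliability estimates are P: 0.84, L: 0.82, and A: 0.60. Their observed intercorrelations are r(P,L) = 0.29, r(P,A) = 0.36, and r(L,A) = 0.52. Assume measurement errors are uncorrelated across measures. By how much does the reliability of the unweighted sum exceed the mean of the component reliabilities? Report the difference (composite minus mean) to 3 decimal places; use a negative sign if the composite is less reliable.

0.108

Var(sum) = 3 + 2.34 = 5.34; true-score variance = 2.26 + 2.34 = 4.6; composite reliability = 0.8614.
Mean component reliability = 0.7533.
Difference = 0.8614 − 0.7533 = 0.108.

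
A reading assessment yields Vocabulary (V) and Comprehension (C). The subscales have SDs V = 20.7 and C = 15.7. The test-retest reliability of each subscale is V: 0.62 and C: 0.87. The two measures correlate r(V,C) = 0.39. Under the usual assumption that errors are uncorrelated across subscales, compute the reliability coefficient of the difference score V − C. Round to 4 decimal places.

Var(V−C) = 20.7² + 15.7² − 2·20.7·15.7·0.39 = 674.98 − 253.492 = 421.488.
Under uncorrelated errors the observed covariances equal the true-score covariances, so only the own-variance terms attenuate.
True-score variance = [20.7²·0.62 + 15.7²·0.87] − 253.492 = 480.11 − 253.492 = 226.618.
Reliability = 226.618 / 421.488 = 0.5377.

0.5377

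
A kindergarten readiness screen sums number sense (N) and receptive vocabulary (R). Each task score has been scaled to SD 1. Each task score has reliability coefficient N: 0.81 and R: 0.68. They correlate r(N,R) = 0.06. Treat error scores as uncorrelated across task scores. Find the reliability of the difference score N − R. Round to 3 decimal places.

0.729

Var(N−R) = 1 + 1 − 2·0.06 = 2 − 0.12 = 1.88.
With uncorrelated errors the cross-covariances are all true-score covariance, so they carry over unchanged; only the diagonal terms shrink to ρᵢσᵢ².
True-score variance = [0.81 + 0.68] − 0.12 = 1.49 − 0.12 = 1.37.
Reliability = 1.37 / 1.88 = 0.729.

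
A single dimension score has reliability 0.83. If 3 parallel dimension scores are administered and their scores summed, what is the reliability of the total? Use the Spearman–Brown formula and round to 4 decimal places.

ρ_k = kρ / (1 + (k−1)ρ) = 3·0.83 / (1 + 2·0.83) = 2.490 / 2.660 = 0.9361.

0.9361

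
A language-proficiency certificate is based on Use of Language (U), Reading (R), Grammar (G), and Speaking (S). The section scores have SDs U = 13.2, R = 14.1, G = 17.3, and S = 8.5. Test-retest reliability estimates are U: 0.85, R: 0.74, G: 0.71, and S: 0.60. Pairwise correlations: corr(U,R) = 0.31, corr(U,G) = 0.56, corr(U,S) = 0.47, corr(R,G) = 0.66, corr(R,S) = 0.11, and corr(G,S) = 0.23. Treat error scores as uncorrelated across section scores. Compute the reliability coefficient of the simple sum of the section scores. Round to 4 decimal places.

0.8818

Var(U+R+G+S) = 13.2² + 14.1² + 17.3² + 8.5² + 2·[13.2·14.1·0.31 + 13.2·17.3·0.56 + 13.2·8.5·0.47 + 14.1·17.3·0.66 + 14.1·8.5·0.11 + 17.3·8.5·0.23] = 744.59 + 892.623 = 1637.21.
Under uncorrelated errors the observed covariances equal the true-score covariances, so only the own-variance terms attenuate.
True-score variance = [13.2²·0.85 + 14.1²·0.74 + 17.3²·0.71 + 8.5²·0.60] + 892.623 = 551.069 + 892.623 = 1443.69.
Reliability = 1443.69 / 1637.21 = 0.8818.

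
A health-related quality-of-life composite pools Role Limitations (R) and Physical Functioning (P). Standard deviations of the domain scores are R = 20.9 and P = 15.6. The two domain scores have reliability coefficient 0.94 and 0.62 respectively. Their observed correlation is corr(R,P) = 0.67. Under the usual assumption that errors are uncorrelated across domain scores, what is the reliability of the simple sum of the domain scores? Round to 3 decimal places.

0.894

Var(R+P) = 20.9² + 15.6² + 2·[20.9·15.6·0.67] = 680.17 + 436.894 = 1117.06.
Because errors are independent across components, Cov(Tᵢ,Tⱼ) = Cov(Xᵢ,Xⱼ); the off-diagonal part of the true-score variance is the same as above.
True-score variance = [20.9²·0.94 + 15.6²·0.62] + 436.894 = 561.485 + 436.894 = 998.378.
Reliability = 998.378 / 1117.06 = 0.894.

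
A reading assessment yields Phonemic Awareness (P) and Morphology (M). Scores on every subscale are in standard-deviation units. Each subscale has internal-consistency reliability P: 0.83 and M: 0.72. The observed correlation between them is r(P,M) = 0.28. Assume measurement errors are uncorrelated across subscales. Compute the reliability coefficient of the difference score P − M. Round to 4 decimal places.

0.6875

Var(P−M) = 1 + 1 − 2·0.28 = 2 − 0.56 = 1.44.
With uncorrelated errors the cross-covariances are all true-score covariance, so they carry over unchanged; only the diagonal terms shrink to ρᵢσᵢ².
True-score variance = [0.83 + 0.72] − 0.56 = 1.55 − 0.56 = 0.99.
Reliability = 0.99 / 1.44 = 0.6875.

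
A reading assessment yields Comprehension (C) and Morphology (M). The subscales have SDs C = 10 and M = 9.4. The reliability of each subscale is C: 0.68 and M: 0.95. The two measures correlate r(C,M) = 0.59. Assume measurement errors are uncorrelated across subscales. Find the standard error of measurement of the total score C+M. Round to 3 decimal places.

Var(total) = 188.36 + 110.92 = 299.28.
True-score variance = 151.942 + 110.92 = 262.862, so reliability = 0.8783.
Error variance = 299.28 − 262.862 = 36.418; SEM = √36.418 = 6.035.

6.035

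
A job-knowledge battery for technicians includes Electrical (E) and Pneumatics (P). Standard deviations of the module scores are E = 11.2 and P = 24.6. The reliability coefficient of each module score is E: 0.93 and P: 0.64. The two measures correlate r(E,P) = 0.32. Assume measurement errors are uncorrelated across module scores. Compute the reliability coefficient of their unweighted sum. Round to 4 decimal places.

0.7501

Var(E+P) = 11.2² + 24.6² + 2·[11.2·24.6·0.32] = 730.6 + 176.333 = 906.933.
Under uncorrelated errors the observed covariances equal the true-score covariances, so only the own-variance terms attenuate.
True-score variance = [11.2²·0.93 + 24.6²·0.64] + 176.333 = 503.962 + 176.333 = 680.294.
Reliability = 680.294 / 906.933 = 0.7501.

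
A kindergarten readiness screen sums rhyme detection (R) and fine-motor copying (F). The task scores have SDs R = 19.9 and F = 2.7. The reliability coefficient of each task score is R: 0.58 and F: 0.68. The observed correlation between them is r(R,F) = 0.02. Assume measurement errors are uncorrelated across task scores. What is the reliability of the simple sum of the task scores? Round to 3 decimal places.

0.584

Var(R+F) = 19.9² + 2.7² + 2·[19.9·2.7·0.02] = 403.3 + 2.1492 = 405.449.
Because errors are independent across components, Cov(Tᵢ,Tⱼ) = Cov(Xᵢ,Xⱼ); the off-diagonal part of the true-score variance is the same as above.
True-score variance = [19.9²·0.58 + 2.7²·0.68] + 2.1492 = 234.643 + 2.1492 = 236.792.
Reliability = 236.792 / 405.449 = 0.584.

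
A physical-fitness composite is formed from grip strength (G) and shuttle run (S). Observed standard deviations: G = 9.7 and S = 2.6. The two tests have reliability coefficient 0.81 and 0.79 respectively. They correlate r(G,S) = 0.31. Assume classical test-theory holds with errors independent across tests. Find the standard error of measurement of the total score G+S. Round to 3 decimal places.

4.393

Var(total) = 100.85 + 15.6364 = 116.486.
True-score variance = 81.5533 + 15.6364 = 97.1897, so reliability = 0.8343.
Error variance = 116.486 − 97.1897 = 19.2967; SEM = √19.2967 = 4.393.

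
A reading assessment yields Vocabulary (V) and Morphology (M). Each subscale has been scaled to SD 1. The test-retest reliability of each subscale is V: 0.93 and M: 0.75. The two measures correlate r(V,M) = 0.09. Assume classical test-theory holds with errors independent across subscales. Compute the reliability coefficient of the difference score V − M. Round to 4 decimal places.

Var(V−M) = 1 + 1 − 2·0.09 = 2 − 0.18 = 1.82.
Under uncorrelated errors the observed covariances equal the true-score covariances, so only the own-variance terms attenuate.
True-score variance = [0.93 + 0.75] − 0.18 = 1.68 − 0.18 = 1.5.
Reliability = 1.5 / 1.82 = 0.8242.

0.8242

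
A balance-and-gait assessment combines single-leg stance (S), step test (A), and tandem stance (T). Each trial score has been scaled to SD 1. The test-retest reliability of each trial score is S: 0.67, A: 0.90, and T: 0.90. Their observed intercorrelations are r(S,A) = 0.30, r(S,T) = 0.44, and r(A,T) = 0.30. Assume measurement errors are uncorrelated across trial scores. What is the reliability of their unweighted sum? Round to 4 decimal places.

Var(S+A+T) = 3 + 2·[0.30 + 0.44 + 0.30] = 3 + 2.08 = 5.08.
Under uncorrelated errors the observed covariances equal the true-score covariances, so only the own-variance terms attenuate.
True-score variance = [0.67 + 0.90 + 0.90] + 2.08 = 2.47 + 2.08 = 4.55.
Reliability = 4.55 / 5.08 = 0.8957.

0.8957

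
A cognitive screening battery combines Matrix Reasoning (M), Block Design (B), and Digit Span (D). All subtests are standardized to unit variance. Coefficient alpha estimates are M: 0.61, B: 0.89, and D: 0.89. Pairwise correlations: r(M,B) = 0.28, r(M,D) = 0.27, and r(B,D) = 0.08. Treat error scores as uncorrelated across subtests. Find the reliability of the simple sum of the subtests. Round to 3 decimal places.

0.857

Var(M+B+D) = 3 + 2·[0.28 + 0.27 + 0.08] = 3 + 1.26 = 4.26.
Because errors are independent across components, Cov(Tᵢ,Tⱼ) = Cov(Xᵢ,Xⱼ); the off-diagonal part of the true-score variance is the same as above.
True-score variance = [0.61 + 0.89 + 0.89] + 1.26 = 2.39 + 1.26 = 3.65.
Reliability = 3.65 / 4.26 = 0.857.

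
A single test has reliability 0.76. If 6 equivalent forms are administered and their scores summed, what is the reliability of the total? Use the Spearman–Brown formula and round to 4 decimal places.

ρ_k = kρ / (1 + (k−1)ρ) = 6·0.76 / (1 + 5·0.76) = 4.560 / 4.800 = 0.9500.

0.9500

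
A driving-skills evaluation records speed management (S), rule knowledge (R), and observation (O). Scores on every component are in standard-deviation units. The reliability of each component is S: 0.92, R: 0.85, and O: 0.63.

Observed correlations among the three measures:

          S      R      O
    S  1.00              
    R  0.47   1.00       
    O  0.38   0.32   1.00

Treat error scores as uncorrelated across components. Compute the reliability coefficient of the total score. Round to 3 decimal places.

Var(S+R+O) = 3 + 2·[0.47 + 0.38 + 0.32] = 3 + 2.34 = 5.34.
Under uncorrelated errors the observed covariances equal the true-score covariances, so only the own-variance terms attenuate.
True-score variance = [0.92 + 0.85 + 0.63] + 2.34 = 2.4 + 2.34 = 4.74.
Reliability = 4.74 / 5.34 = 0.888.

0.888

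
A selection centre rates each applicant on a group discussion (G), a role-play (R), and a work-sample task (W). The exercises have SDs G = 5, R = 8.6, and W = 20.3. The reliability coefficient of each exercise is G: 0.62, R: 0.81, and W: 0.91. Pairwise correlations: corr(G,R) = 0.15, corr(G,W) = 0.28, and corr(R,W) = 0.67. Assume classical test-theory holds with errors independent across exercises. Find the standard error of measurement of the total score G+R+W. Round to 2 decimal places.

7.79

Var(total) = 511.05 + 303.677 = 814.727.
True-score variance = 450.41 + 303.677 = 754.087, so reliability = 0.9256.
Error variance = 814.727 − 754.087 = 60.6405; SEM = √60.6405 = 7.79.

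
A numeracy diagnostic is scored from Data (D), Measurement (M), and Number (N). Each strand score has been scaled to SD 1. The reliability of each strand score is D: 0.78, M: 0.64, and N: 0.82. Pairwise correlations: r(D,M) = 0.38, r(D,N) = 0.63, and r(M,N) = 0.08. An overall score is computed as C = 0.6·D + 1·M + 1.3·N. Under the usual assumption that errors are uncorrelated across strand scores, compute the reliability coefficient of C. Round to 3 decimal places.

0.842

Var(C) = 0.6² + 1 + 1.3² + 2·[0.6·0.38 + 0.78·0.63 + 1.3·0.08] = 3.05 + 1.6468 = 4.6968.
Under uncorrelated errors the observed covariances equal the true-score covariances, so only the own-variance terms attenuate.
True-score variance = [0.6²·0.78 + 0.64 + 1.3²·0.82] + 1.6468 = 2.3066 + 1.6468 = 3.9534.
Reliability = 3.9534 / 4.6968 = 0.842.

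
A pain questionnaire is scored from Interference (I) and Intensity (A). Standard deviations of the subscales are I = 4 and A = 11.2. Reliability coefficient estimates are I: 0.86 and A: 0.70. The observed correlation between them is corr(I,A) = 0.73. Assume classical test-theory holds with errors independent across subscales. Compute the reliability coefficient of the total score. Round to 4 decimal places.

0.8072

Var(I+A) = 4² + 11.2² + 2·[4·11.2·0.73] = 141.44 + 65.408 = 206.848.
With uncorrelated errors the cross-covariances are all true-score covariance, so they carry over unchanged; only the diagonal terms shrink to ρᵢσᵢ².
True-score variance = [4²·0.86 + 11.2²·0.70] + 65.408 = 101.568 + 65.408 = 166.976.
Reliability = 166.976 / 206.848 = 0.8072.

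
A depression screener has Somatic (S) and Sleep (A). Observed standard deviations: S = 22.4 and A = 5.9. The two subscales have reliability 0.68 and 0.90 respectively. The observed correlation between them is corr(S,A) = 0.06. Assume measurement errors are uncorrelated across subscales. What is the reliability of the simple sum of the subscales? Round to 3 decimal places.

0.703

Var(S+A) = 22.4² + 5.9² + 2·[22.4·5.9·0.06] = 536.57 + 15.8592 = 552.429.
Because errors are independent across components, Cov(Tᵢ,Tⱼ) = Cov(Xᵢ,Xⱼ); the off-diagonal part of the true-score variance is the same as above.
True-score variance = [22.4²·0.68 + 5.9²·0.90] + 15.8592 = 372.526 + 15.8592 = 388.385.
Reliability = 388.385 / 552.429 = 0.703.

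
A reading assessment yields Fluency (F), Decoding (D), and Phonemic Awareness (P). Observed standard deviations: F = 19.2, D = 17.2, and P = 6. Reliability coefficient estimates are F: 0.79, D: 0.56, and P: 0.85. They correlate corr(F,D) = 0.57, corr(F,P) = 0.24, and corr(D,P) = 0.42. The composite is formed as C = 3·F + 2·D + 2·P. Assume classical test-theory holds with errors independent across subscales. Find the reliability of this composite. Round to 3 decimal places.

0.837

Var(C) = 3²·19.2² + 2²·17.2² + 2²·6² + 2·[6·19.2·17.2·0.57 + 6·19.2·6·0.24 + 4·17.2·6·0.42] = 4645.12 + 2937.37 = 7582.49.
Because errors are independent across components, Cov(Tᵢ,Tⱼ) = Cov(Xᵢ,Xⱼ); the off-diagonal part of the true-score variance is the same as above.
True-score variance = [3²·19.2²·0.79 + 2²·17.2²·0.56 + 2²·6²·0.85] + 2937.37 = 3406.11 + 2937.37 = 6343.48.
Reliability = 6343.48 / 7582.49 = 0.837.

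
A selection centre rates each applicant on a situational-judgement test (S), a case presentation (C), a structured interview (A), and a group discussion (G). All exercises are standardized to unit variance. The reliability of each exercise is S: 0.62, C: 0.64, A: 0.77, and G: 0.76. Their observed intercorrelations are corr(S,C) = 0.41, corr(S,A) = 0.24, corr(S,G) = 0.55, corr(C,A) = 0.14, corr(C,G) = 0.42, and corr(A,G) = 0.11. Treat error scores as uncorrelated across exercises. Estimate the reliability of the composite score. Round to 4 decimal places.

Var(S+C+A+G) = 4 + 2·[0.41 + 0.24 + 0.55 + 0.14 + 0.42 + 0.11] = 4 + 3.74 = 7.74.
With uncorrelated errors the cross-covariances are all true-score covariance, so they carry over unchanged; only the diagonal terms shrink to ρᵢσᵢ².
True-score variance = [0.62 + 0.64 + 0.77 + 0.76] + 3.74 = 2.79 + 3.74 = 6.53.
Reliability = 6.53 / 7.74 = 0.8437.

0.8437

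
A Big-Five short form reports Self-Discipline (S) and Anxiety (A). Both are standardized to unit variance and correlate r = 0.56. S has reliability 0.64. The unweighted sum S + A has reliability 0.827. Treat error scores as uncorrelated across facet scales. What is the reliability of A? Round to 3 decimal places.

Var(S+A) = 2 + 2·0.56 = 3.120.
True-score variance = ρ_S + ρ_A + 2·0.56, so 0.827 = (0.64 + ρ_A + 1.12) / 3.120.
ρ_A = 0.827·3.120 − 0.64 − 1.12 = 0.820.

0.820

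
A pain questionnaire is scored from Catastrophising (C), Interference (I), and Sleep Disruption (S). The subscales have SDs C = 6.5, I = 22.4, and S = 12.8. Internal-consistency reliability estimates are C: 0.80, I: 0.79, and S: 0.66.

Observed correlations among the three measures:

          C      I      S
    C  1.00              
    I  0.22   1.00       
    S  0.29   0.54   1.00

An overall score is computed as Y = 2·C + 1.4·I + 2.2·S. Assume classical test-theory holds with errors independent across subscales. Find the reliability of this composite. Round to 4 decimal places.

0.8450

Var(Y) = 2²·6.5² + 1.4²·22.4² + 2.2²·12.8² + 2·[2.8·6.5·22.4·0.22 + 4.4·6.5·12.8·0.29 + 3.08·22.4·12.8·0.54] = 1945.44 + 1345.45 = 3290.89.
With uncorrelated errors the cross-covariances are all true-score covariance, so they carry over unchanged; only the diagonal terms shrink to ρᵢσᵢ².
True-score variance = [2²·6.5²·0.80 + 1.4²·22.4²·0.79 + 2.2²·12.8²·0.66] + 1345.45 = 1435.5 + 1345.45 = 2780.95.
Reliability = 2780.95 / 3290.89 = 0.8450.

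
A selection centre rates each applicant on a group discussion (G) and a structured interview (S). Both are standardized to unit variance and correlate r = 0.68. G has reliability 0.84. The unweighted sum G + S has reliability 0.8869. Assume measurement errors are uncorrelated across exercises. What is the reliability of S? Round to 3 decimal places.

Var(G+S) = 2 + 2·0.68 = 3.360.
True-score variance = ρ_G + ρ_S + 2·0.68, so 0.8869 = (0.84 + ρ_S + 1.36) / 3.360.
ρ_S = 0.8869·3.360 − 0.84 − 1.36 = 0.780.

0.780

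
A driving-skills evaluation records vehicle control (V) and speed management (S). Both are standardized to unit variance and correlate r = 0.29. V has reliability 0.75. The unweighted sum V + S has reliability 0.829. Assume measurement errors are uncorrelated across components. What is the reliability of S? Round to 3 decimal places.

Var(V+S) = 2 + 2·0.29 = 2.580.
True-score variance = ρ_V + ρ_S + 2·0.29, so 0.829 = (0.75 + ρ_S + 0.58) / 2.580.
ρ_S = 0.829·2.580 − 0.75 − 0.58 = 0.809.

0.809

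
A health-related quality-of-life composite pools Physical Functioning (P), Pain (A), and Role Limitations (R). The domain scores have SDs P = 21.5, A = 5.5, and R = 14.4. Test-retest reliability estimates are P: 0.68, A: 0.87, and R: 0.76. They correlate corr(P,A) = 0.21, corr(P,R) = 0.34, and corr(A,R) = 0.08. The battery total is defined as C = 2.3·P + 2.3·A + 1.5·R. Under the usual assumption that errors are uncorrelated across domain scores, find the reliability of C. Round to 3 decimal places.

Var(C) = 2.3²·21.5² + 2.3²·5.5² + 1.5²·14.4² + 2·[5.29·21.5·5.5·0.21 + 3.45·21.5·14.4·0.34 + 3.45·5.5·14.4·0.08] = 3071.88 + 1032.77 = 4104.65.
Because errors are independent across components, Cov(Tᵢ,Tⱼ) = Cov(Xᵢ,Xⱼ); the off-diagonal part of the true-score variance is the same as above.
True-score variance = [2.3²·21.5²·0.68 + 2.3²·5.5²·0.87 + 1.5²·14.4²·0.76] + 1032.77 = 2156.61 + 1032.77 = 3189.38.
Reliability = 3189.38 / 4104.65 = 0.777.

0.777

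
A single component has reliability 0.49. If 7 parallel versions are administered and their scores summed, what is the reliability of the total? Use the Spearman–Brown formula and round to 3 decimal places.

ρ_k = kρ / (1 + (k−1)ρ) = 7·0.49 / (1 + 6·0.49) = 3.430 / 3.940 = 0.871.

0.871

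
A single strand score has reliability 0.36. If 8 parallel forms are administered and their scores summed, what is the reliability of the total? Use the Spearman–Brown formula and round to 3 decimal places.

ρ_k = kρ / (1 + (k−1)ρ) = 8·0.36 / (1 + 7·0.36) = 2.880 / 3.520 = 0.818.

0.818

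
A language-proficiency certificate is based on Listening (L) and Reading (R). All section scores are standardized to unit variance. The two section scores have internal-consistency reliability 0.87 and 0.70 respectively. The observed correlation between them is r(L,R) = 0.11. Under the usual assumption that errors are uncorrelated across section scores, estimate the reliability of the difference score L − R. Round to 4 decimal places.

0.7584

Var(L−R) = 1 + 1 − 2·0.11 = 2 − 0.22 = 1.78.
With uncorrelated errors the cross-covariances are all true-score covariance, so they carry over unchanged; only the diagonal terms shrink to ρᵢσᵢ².
True-score variance = [0.87 + 0.70] − 0.22 = 1.57 − 0.22 = 1.35.
Reliability = 1.35 / 1.78 = 0.7584.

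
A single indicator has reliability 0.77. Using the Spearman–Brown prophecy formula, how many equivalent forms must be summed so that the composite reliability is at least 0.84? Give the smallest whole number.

k ≥ ρ*(1−ρ₁)/(ρ₁(1−ρ*)) = 0.84·0.23 / (0.77·0.16) = 1.568.
Smallest integer k = 2.

2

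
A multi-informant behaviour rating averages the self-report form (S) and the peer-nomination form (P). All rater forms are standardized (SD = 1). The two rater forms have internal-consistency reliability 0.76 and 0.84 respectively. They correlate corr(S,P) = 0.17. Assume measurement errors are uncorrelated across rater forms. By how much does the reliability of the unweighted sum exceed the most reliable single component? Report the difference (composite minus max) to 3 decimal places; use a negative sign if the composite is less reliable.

-0.011

Var(sum) = 2 + 0.34 = 2.34; true-score variance = 1.6 + 0.34 = 1.94; composite reliability = 0.8291.
Max component reliability = 0.8400.
Difference = 0.8291 − 0.8400 = -0.011.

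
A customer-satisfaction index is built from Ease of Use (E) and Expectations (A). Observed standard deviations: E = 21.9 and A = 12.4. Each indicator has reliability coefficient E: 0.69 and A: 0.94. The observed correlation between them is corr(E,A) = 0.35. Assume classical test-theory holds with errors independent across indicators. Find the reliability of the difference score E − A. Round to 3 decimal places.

0.644

Var(E−A) = 21.9² + 12.4² − 2·21.9·12.4·0.35 = 633.37 − 190.092 = 443.278.
Under uncorrelated errors the observed covariances equal the true-score covariances, so only the own-variance terms attenuate.
True-score variance = [21.9²·0.69 + 12.4²·0.94] − 190.092 = 475.465 − 190.092 = 285.373.
Reliability = 285.373 / 443.278 = 0.644.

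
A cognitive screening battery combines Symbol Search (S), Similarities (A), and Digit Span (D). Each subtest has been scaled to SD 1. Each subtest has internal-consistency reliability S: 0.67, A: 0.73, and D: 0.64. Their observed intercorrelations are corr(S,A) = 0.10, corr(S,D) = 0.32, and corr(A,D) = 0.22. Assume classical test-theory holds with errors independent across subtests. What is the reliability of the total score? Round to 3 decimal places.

Var(S+A+D) = 3 + 2·[0.10 + 0.32 + 0.22] = 3 + 1.28 = 4.28.
Because errors are independent across components, Cov(Tᵢ,Tⱼ) = Cov(Xᵢ,Xⱼ); the off-diagonal part of the true-score variance is the same as above.
True-score variance = [0.67 + 0.73 + 0.64] + 1.28 = 2.04 + 1.28 = 3.32.
Reliability = 3.32 / 4.28 = 0.776.

0.776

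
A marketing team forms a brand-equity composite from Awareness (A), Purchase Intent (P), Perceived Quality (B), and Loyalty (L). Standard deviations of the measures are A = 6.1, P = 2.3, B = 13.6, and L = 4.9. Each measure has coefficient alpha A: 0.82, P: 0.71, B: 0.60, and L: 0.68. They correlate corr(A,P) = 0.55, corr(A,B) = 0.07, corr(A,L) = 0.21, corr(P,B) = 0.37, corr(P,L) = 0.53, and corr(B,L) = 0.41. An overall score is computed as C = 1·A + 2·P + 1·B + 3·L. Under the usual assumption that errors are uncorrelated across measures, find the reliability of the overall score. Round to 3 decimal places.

0.810

Var(C) = 6.1² + 2²·2.3² + 13.6² + 3²·4.9² + 2·[2·6.1·2.3·0.55 + 6.1·13.6·0.07 + 3·6.1·4.9·0.21 + 2·2.3·13.6·0.37 + 6·2.3·4.9·0.53 + 3·13.6·4.9·0.41] = 459.42 + 362.048 = 821.468.
Under uncorrelated errors the observed covariances equal the true-score covariances, so only the own-variance terms attenuate.
True-score variance = [6.1²·0.82 + 2²·2.3²·0.71 + 13.6²·0.60 + 3²·4.9²·0.68] + 362.048 = 303.453 + 362.048 = 665.501.
Reliability = 665.501 / 821.468 = 0.810.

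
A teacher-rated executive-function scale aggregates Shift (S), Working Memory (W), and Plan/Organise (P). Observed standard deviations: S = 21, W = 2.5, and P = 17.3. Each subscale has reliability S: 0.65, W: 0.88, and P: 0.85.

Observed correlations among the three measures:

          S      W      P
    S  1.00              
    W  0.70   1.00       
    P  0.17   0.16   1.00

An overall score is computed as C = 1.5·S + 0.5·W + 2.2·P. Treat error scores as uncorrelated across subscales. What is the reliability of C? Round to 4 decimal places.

Var(C) = 1.5²·21² + 0.5²·2.5² + 2.2²·17.3² + 2·[0.75·21·2.5·0.70 + 3.3·21·17.3·0.17 + 1.1·2.5·17.3·0.16] = 2442.38 + 477.972 = 2920.35.
With uncorrelated errors the cross-covariances are all true-score covariance, so they carry over unchanged; only the diagonal terms shrink to ρᵢσᵢ².
True-score variance = [1.5²·21²·0.65 + 0.5²·2.5²·0.88 + 2.2²·17.3²·0.85] + 477.972 = 1877.62 + 477.972 = 2355.59.
Reliability = 2355.59 / 2920.35 = 0.8066.

0.8066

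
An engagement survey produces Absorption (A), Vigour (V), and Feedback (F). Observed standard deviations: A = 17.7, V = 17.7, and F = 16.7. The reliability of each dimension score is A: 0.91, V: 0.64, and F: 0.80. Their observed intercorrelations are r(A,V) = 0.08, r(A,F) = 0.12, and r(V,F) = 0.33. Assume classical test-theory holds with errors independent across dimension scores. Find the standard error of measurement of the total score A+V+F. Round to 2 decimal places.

Var(total) = 905.47 + 316.157 = 1221.63.
True-score variance = 708.711 + 316.157 = 1024.87, so reliability = 0.8389.
Error variance = 1221.63 − 1024.87 = 196.758; SEM = √196.758 = 14.03.

14.03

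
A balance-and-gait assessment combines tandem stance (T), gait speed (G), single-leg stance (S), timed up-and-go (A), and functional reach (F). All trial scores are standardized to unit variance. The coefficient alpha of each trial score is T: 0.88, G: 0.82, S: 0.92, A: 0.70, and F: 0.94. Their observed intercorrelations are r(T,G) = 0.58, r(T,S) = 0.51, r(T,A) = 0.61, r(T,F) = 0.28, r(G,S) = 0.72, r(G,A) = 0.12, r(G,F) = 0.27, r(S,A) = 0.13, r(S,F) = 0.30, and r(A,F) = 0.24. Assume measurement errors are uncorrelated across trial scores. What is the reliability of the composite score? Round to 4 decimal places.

Var(T+G+S+A+F) = 5 + 2·[0.58 + 0.51 + 0.61 + 0.28 + 0.72 + 0.12 + 0.27 + 0.13 + 0.30 + 0.24] = 5 + 7.52 = 12.52.
Under uncorrelated errors the observed covariances equal the true-score covariances, so only the own-variance terms attenuate.
True-score variance = [0.88 + 0.82 + 0.92 + 0.70 + 0.94] + 7.52 = 4.26 + 7.52 = 11.78.
Reliability = 11.78 / 12.52 = 0.9409.

0.9409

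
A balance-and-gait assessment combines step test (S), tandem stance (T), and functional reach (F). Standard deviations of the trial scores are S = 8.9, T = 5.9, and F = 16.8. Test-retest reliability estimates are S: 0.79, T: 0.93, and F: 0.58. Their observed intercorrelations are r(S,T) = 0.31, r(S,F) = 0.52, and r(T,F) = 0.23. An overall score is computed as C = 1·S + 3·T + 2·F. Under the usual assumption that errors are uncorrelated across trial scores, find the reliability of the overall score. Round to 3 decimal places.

Var(C) = 8.9² + 3²·5.9² + 2²·16.8² + 2·[3·8.9·5.9·0.31 + 2·8.9·16.8·0.52 + 6·5.9·16.8·0.23] = 1521.46 + 682.241 = 2203.7.
Under uncorrelated errors the observed covariances equal the true-score covariances, so only the own-variance terms attenuate.
True-score variance = [8.9²·0.79 + 3²·5.9²·0.93 + 2²·16.8²·0.58] + 682.241 = 1008.73 + 682.241 = 1690.97.
Reliability = 1690.97 / 2203.7 = 0.767.

0.767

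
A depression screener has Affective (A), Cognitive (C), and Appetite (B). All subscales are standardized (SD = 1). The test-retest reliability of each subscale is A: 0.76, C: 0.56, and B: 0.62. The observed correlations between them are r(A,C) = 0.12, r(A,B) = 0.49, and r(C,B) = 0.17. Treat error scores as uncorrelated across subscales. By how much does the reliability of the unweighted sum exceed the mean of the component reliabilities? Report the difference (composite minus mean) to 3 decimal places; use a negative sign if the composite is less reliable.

0.121

Var(sum) = 3 + 1.56 = 4.56; true-score variance = 1.94 + 1.56 = 3.5; composite reliability = 0.7675.
Mean component reliability = 0.6467.
Difference = 0.7675 − 0.6467 = 0.121.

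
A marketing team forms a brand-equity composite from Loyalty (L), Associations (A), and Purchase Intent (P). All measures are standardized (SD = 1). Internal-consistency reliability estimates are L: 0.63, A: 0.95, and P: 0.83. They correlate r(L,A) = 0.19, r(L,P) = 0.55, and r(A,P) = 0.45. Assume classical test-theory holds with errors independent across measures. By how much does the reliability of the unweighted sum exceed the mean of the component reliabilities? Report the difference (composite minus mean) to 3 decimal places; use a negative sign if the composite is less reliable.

0.087

Var(sum) = 3 + 2.38 = 5.38; true-score variance = 2.41 + 2.38 = 4.79; composite reliability = 0.8903.
Mean component reliability = 0.8033.
Difference = 0.8903 − 0.8033 = 0.087.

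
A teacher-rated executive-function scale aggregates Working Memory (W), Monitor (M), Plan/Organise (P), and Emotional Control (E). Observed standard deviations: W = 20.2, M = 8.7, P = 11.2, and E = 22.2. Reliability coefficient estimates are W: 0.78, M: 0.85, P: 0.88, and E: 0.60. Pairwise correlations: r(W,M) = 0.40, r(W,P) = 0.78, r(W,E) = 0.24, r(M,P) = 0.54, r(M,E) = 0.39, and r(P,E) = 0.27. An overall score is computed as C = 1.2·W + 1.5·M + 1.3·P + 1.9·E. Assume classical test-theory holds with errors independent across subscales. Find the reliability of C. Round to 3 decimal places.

0.822

Var(C) = 1.2²·20.2² + 1.5²·8.7² + 1.3²·11.2² + 1.9²·22.2² + 2·[1.8·20.2·8.7·0.40 + 1.56·20.2·11.2·0.78 + 2.28·20.2·22.2·0.24 + 1.95·8.7·11.2·0.54 + 2.85·8.7·22.2·0.39 + 2.47·11.2·22.2·0.27] = 2749.03 + 2260.61 = 5009.64.
Under uncorrelated errors the observed covariances equal the true-score covariances, so only the own-variance terms attenuate.
True-score variance = [1.2²·20.2²·0.78 + 1.5²·8.7²·0.85 + 1.3²·11.2²·0.88 + 1.9²·22.2²·0.60] + 2260.61 = 1857.11 + 2260.61 = 4117.72.
Reliability = 4117.72 / 5009.64 = 0.822.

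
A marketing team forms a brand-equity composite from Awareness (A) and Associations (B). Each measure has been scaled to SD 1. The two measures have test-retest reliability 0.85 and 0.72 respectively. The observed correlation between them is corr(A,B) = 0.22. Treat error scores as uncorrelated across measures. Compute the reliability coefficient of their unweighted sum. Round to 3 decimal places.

Var(A+B) = 2 + 2·[0.22] = 2 + 0.44 = 2.44.
Under uncorrelated errors the observed covariances equal the true-score covariances, so only the own-variance terms attenuate.
True-score variance = [0.85 + 0.72] + 0.44 = 1.57 + 0.44 = 2.01.
Reliability = 2.01 / 2.44 = 0.824.

0.824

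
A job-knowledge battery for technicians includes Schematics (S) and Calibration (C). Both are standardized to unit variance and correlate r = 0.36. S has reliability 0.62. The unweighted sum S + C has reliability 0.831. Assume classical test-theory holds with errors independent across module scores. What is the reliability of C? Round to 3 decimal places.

0.920

Var(S+C) = 2 + 2·0.36 = 2.720.
True-score variance = ρ_S + ρ_C + 2·0.36, so 0.831 = (0.62 + ρ_C + 0.72) / 2.720.
ρ_C = 0.831·2.720 − 0.62 − 0.72 = 0.920.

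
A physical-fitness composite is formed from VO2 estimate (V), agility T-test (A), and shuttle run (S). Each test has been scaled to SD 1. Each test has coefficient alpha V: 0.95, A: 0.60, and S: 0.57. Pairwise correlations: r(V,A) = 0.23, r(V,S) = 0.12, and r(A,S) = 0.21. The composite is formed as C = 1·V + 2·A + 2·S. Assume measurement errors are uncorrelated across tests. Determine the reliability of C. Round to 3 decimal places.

Var(C) = 1 + 2² + 2² + 2·[2·0.23 + 2·0.12 + 4·0.21] = 9 + 3.08 = 12.08.
Under uncorrelated errors the observed covariances equal the true-score covariances, so only the own-variance terms attenuate.
True-score variance = [0.95 + 2²·0.60 + 2²·0.57] + 3.08 = 5.63 + 3.08 = 8.71.
Reliability = 8.71 / 12.08 = 0.721.

0.721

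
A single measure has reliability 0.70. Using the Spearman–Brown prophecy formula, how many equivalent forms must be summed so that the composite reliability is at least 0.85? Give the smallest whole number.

k ≥ ρ*(1−ρ₁)/(ρ₁(1−ρ*)) = 0.85·0.30 / (0.70·0.15) = 2.429.
Smallest integer k = 3.

3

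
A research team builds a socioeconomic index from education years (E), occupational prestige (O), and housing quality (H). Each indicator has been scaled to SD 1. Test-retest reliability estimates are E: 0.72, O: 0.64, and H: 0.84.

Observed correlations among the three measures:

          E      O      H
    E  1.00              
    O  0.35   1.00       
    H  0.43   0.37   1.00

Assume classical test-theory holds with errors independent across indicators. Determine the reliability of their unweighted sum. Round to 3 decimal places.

0.849

Var(E+O+H) = 3 + 2·[0.35 + 0.43 + 0.37] = 3 + 2.3 = 5.3.
With uncorrelated errors the cross-covariances are all true-score covariance, so they carry over unchanged; only the diagonal terms shrink to ρᵢσᵢ².
True-score variance = [0.72 + 0.64 + 0.84] + 2.3 = 2.2 + 2.3 = 4.5.
Reliability = 4.5 / 5.3 = 0.849.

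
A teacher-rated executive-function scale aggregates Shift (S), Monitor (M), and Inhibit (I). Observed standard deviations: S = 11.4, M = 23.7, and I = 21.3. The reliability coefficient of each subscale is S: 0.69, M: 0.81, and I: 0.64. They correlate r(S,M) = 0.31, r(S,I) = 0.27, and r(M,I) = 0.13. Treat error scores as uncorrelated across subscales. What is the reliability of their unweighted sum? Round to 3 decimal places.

Var(S+M+I) = 11.4² + 23.7² + 21.3² + 2·[11.4·23.7·0.31 + 11.4·21.3·0.27 + 23.7·21.3·0.13] = 1145.34 + 429.885 = 1575.22.
Under uncorrelated errors the observed covariances equal the true-score covariances, so only the own-variance terms attenuate.
True-score variance = [11.4²·0.69 + 23.7²·0.81 + 21.3²·0.64] + 429.885 = 835.003 + 429.885 = 1264.89.
Reliability = 1264.89 / 1575.22 = 0.803.

0.803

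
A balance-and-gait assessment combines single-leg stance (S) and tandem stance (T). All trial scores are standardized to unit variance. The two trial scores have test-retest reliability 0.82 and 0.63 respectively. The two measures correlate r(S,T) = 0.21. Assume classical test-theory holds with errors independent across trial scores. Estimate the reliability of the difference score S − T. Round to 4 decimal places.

0.6519

Var(S−T) = 1 + 1 − 2·0.21 = 2 − 0.42 = 1.58.
Under uncorrelated errors the observed covariances equal the true-score covariances, so only the own-variance terms attenuate.
True-score variance = [0.82 + 0.63] − 0.42 = 1.45 − 0.42 = 1.03.
Reliability = 1.03 / 1.58 = 0.6519.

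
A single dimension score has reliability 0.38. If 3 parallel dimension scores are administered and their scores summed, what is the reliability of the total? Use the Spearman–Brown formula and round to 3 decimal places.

0.648

ρ_k = kρ / (1 + (k−1)ρ) = 3·0.38 / (1 + 2·0.38) = 1.140 / 1.760 = 0.648.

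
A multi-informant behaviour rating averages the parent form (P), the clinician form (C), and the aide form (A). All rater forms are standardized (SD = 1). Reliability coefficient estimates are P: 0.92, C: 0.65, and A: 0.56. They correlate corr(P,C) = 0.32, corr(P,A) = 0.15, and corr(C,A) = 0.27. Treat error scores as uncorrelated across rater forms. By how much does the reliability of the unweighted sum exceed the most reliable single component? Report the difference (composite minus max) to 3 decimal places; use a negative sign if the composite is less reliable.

Var(sum) = 3 + 1.48 = 4.48; true-score variance = 2.13 + 1.48 = 3.61; composite reliability = 0.8058.
Max component reliability = 0.9200.
Difference = 0.8058 − 0.9200 = -0.114.

-0.114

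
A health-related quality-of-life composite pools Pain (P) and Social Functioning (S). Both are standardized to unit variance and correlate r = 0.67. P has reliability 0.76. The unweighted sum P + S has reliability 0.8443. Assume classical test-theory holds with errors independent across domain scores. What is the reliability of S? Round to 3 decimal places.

Var(P+S) = 2 + 2·0.67 = 3.340.
True-score variance = ρ_P + ρ_S + 2·0.67, so 0.8443 = (0.76 + ρ_S + 1.34) / 3.340.
ρ_S = 0.8443·3.340 − 0.76 − 1.34 = 0.720.

0.720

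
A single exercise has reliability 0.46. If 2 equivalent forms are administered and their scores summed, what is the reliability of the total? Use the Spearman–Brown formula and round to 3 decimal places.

0.630

ρ_k = kρ / (1 + (k−1)ρ) = 2·0.46 / (1 + 1·0.46) = 0.920 / 1.460 = 0.630.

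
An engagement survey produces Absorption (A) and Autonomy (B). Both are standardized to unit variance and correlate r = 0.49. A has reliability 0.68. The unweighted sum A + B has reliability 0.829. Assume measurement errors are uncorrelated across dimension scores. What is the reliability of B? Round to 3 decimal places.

Var(A+B) = 2 + 2·0.49 = 2.980.
True-score variance = ρ_A + ρ_B + 2·0.49, so 0.829 = (0.68 + ρ_B + 0.98) / 2.980.
ρ_B = 0.829·2.980 − 0.68 − 0.98 = 0.810.

0.810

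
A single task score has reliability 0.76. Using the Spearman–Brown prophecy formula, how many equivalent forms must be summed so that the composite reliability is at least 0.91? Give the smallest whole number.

4

k ≥ ρ*(1−ρ₁)/(ρ₁(1−ρ*)) = 0.91·0.24 / (0.76·0.09) = 3.193.
Smallest integer k = 4.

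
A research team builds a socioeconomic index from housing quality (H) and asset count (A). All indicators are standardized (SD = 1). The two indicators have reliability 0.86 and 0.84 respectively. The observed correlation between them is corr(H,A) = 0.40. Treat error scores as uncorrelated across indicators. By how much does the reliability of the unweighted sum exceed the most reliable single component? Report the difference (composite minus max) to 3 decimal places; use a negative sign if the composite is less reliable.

Var(sum) = 2 + 0.8 = 2.8; true-score variance = 1.7 + 0.8 = 2.5; composite reliability = 0.8929.
Max component reliability = 0.8600.
Difference = 0.8929 − 0.8600 = 0.033.

0.033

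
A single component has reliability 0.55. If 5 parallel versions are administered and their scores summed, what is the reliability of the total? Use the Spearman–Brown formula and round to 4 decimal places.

0.8594

ρ_k = kρ / (1 + (k−1)ρ) = 5·0.55 / (1 + 4·0.55) = 2.750 / 3.200 = 0.8594.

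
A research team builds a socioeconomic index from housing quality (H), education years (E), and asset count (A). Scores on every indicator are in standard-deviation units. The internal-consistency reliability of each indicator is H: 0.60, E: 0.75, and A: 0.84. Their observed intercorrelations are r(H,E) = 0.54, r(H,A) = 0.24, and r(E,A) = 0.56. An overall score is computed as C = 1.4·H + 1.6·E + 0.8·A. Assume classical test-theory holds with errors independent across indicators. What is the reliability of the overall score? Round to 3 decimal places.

0.840

Var(C) = 1.4² + 1.6² + 0.8² + 2·[2.24·0.54 + 1.12·0.24 + 1.28·0.56] = 5.16 + 4.3904 = 9.5504.
Under uncorrelated errors the observed covariances equal the true-score covariances, so only the own-variance terms attenuate.
True-score variance = [1.4²·0.60 + 1.6²·0.75 + 0.8²·0.84] + 4.3904 = 3.6336 + 4.3904 = 8.024.
Reliability = 8.024 / 9.5504 = 0.840.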